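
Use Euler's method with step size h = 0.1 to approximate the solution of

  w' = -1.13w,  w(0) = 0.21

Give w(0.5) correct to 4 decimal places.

0.1153

Euler: w_{n+1} = w_n + h·f(s_n, w_n).
s=0.000000, w=0.210000: f=-0.237300 → w ← 0.210000 + 0.1·(-0.237300) = 0.186270
s=0.100000, w=0.186270: f=-0.210485 → w ← 0.186270 + 0.1·(-0.210485) = 0.165221
s=0.200000, w=0.165221: f=-0.186700 → w ← 0.165221 + 0.1·(-0.186700) = 0.146551
s=0.300000, w=0.146551: f=-0.165603 → w ← 0.146551 + 0.1·(-0.165603) = 0.129991
s=0.400000, w=0.129991: f=-0.146890 → w ← 0.129991 + 0.1·(-0.146890) = 0.115302
w(0.5) ≈ 0.1153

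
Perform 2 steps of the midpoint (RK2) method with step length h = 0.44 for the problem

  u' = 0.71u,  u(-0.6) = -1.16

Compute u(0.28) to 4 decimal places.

-2.1493

Midpoint: k1 = f(s_n, u_n); k2 = f(s_n + h/2, u_n + (h/2)·k1); u_{n+1} = u_n + h·k2.
s=-0.600000, u=-1.160000:
  k1 = f(-0.600000, -1.160000) = -0.823600
  k2 = f(-0.380000, -1.341192) = -0.952246
  u ← -1.160000 + 0.44·(-0.952246) = -1.578988
s=-0.160000, u=-1.578988:
  k1 = f(-0.160000, -1.578988) = -1.121082
  k2 = f(0.060000, -1.825626) = -1.296195
  u ← -1.578988 + 0.44·(-1.296195) = -2.149314
u(0.28) ≈ -2.1493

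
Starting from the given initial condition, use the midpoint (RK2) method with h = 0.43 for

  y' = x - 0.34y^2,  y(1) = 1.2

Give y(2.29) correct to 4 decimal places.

Midpoint: k1 = f(x_n, y_n); k2 = f(x_n + h/2, y_n + (h/2)·k1); y_{n+1} = y_n + h·k2.
x=1.000000, y=1.200000:
  k1 = f(1.000000, 1.200000) = 0.510400
  k2 = f(1.215000, 1.309736) = 0.631761
  y ← 1.200000 + 0.43·0.631761 = 1.471657
x=1.430000, y=1.471657:
  k1 = f(1.430000, 1.471657) = 0.693636
  k2 = f(1.645000, 1.620789) = 0.751834
  y ← 1.471657 + 0.43·0.751834 = 1.794946
x=1.860000, y=1.794946:
  k1 = f(1.860000, 1.794946) = 0.764577
  k2 = f(2.075000, 1.959330) = 0.769749
  y ← 1.794946 + 0.43·0.769749 = 2.125938
y(2.29) ≈ 2.1259

2.1259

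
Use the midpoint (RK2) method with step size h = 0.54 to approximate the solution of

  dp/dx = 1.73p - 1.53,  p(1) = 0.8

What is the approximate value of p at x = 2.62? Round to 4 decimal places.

Midpoint: k1 = f(x_n, p_n); k2 = f(x_n + h/2, p_n + (h/2)·k1); p_{n+1} = p_n + h·k2.
x=1.000000, p=0.800000:
  k1 = f(1.000000, 0.800000) = -0.146000
  k2 = f(1.270000, 0.760580) = -0.214197
  p ← 0.800000 + 0.54·(-0.214197) = 0.684334
x=1.540000, p=0.684334:
  k1 = f(1.540000, 0.684334) = -0.346102
  k2 = f(1.810000, 0.590886) = -0.507767
  p ← 0.684334 + 0.54·(-0.507767) = 0.410140
x=2.080000, p=0.410140:
  k1 = f(2.080000, 0.410140) = -0.820458
  k2 = f(2.350000, 0.188616) = -1.203694
  p ← 0.410140 + 0.54·(-1.203694) = -0.239855
p(2.62) ≈ -0.2399

-0.2399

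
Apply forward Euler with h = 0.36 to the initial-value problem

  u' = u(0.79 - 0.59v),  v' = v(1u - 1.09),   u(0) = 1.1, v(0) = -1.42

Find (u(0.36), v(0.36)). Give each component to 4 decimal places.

Euler on (u,v): u_{n+1} = u_n + h·u', v_{n+1} = v_n + h·v'.
0.000000: (1.100000, -1.420000); f=(1.790580, -0.014200) → (1.744609, -1.425112)
(u(0.36), v(0.36)) ≈ (1.7446, -1.4251)

1.7446, -1.4251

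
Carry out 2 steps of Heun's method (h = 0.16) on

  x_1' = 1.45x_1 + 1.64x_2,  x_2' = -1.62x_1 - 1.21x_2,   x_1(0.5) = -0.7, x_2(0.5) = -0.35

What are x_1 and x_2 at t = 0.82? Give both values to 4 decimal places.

-1.1895, 0.1785

Heun on (x_1,x_2): k1 = f(t_n, state_n); k2 = f(t_n + h, state_n + h·k1); state_{n+1} = state_n + (h/2)·(k1 + k2).
0.500000: (-0.700000, -0.350000)
  k1 = (-1.589000, 1.557500)
  predictor → (-0.954240, -0.100800)
  k2 = (-1.548960, 1.667837)
  → (-0.951037, -0.091973)
0.660000: (-0.951037, -0.091973)
  k1 = (-1.529839, 1.651967)
  predictor → (-1.195811, 0.172342)
  k2 = (-1.451286, 1.728681)
  → (-1.189527, 0.178479)
(x_1(0.82), x_2(0.82)) ≈ (-1.1895, 0.1785)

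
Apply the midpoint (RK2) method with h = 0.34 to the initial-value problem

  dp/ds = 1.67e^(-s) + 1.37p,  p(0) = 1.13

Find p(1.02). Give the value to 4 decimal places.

Midpoint: k1 = f(s_n, p_n); k2 = f(s_n + h/2, p_n + (h/2)·k1); p_{n+1} = p_n + h·k2.
s=0.000000, p=1.130000:
  k1 = f(0.000000, 1.130000) = 3.218100
  k2 = f(0.170000, 1.677077) = 3.706516
  p ← 1.130000 + 0.34·3.706516 = 2.390215
s=0.340000, p=2.390215:
  k1 = f(0.340000, 2.390215) = 4.463251
  k2 = f(0.510000, 3.148968) = 5.316914
  p ← 2.390215 + 0.34·5.316914 = 4.197966
s=0.680000, p=4.197966:
  k1 = f(0.680000, 4.197966) = 6.597264
  k2 = f(0.850000, 5.319501) = 8.001499
  p ← 4.197966 + 0.34·8.001499 = 6.918476
p(1.02) ≈ 6.9185

6.9185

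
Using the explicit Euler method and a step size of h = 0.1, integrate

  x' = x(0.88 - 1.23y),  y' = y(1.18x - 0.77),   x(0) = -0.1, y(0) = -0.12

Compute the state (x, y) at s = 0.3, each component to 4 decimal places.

Euler on (x,y): x_{n+1} = x_n + h·x', y_{n+1} = y_n + h·y'.
0.000000: (-0.100000, -0.120000); f=(-0.102760, 0.106560) → (-0.110276, -0.109344)
0.100000: (-0.110276, -0.109344); f=(-0.111874, 0.098423) → (-0.121463, -0.099502)
0.200000: (-0.121463, -0.099502); f=(-0.121753, 0.090878) → (-0.133639, -0.090414)
(x(0.3), y(0.3)) ≈ (-0.1336, -0.0904)

-0.1336, -0.0904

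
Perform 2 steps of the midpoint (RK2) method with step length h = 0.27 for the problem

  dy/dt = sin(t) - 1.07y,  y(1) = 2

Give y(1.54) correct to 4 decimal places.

Midpoint: k1 = f(t_n, y_n); k2 = f(t_n + h/2, y_n + (h/2)·k1); y_{n+1} = y_n + h·k2.
t=1.000000, y=2.000000:
  k1 = f(1.000000, 2.000000) = -1.298529
  k2 = f(1.135000, 1.824699) = -1.045893
  y ← 2.000000 + 0.27·(-1.045893) = 1.717609
t=1.270000, y=1.717609:
  k1 = f(1.270000, 1.717609) = -0.882741
  k2 = f(1.405000, 1.598439) = -0.724042
  y ← 1.717609 + 0.27·(-0.724042) = 1.522117
y(1.54) ≈ 1.5221

1.5221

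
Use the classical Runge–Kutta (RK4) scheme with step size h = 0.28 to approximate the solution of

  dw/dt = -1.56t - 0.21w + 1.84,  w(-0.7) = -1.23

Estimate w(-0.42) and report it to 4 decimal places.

-0.4224

RK4: k1 = f(t_n, w_n); k2 = f(t_n + h/2, w_n + (h/2)·k1); k3 = f(t_n + h/2, w_n + (h/2)·k2); k4 = f(t_n + h, w_n + h·k3); w_{n+1} = w_n + (h/6)·(k1 + 2k2 + 2k3 + k4).
t=-0.700000, w=-1.230000:
  k1 = f(-0.700000, -1.230000) = 3.190300
  k2 = f(-0.560000, -0.783358) = 2.878105
  k3 = f(-0.560000, -0.827065) = 2.887284
  k4 = f(-0.420000, -0.421561) = 2.583728
  w ← -1.230000 + (0.28/6)·(k1 + 2k2 + 2k3 + k4) = -0.422442
w(-0.42) ≈ -0.4224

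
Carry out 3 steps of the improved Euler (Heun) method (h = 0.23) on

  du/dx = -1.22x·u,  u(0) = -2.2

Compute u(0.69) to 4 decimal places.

Heun: k1 = f(x_n, u_n); k2 = f(x_n + h, u_n + h·k1); u_{n+1} = u_n + (h/2)·(k1 + k2).
x=0.000000, u=-2.200000:
  k1 = f(0.000000, -2.200000) = 0.000000
  k2 = f(0.230000, -2.200000) = 0.617320
  u ← -2.200000 + (0.23/2)·(0.000000 + 0.617320) = -2.129008
x=0.230000, u=-2.129008:
  k1 = f(0.230000, -2.129008) = 0.597400
  k2 = f(0.460000, -1.991606) = 1.117689
  u ← -2.129008 + (0.23/2)·(0.597400 + 1.117689) = -1.931773
x=0.460000, u=-1.931773:
  k1 = f(0.460000, -1.931773) = 1.084111
  k2 = f(0.690000, -1.682427) = 1.416267
  u ← -1.931773 + (0.23/2)·(1.084111 + 1.416267) = -1.644229
u(0.69) ≈ -1.6442

-1.6442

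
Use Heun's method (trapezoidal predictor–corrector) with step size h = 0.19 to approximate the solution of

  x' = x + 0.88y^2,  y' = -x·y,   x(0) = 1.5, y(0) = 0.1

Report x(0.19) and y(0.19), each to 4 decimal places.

Heun on (x,y): k1 = f(t_n, state_n); k2 = f(t_n + h, state_n + h·k1); state_{n+1} = state_n + (h/2)·(k1 + k2).
0.000000: (1.500000, 0.100000)
  k1 = (1.508800, -0.150000)
  predictor → (1.786672, 0.071500)
  k2 = (1.791171, -0.127747)
  → (1.813497, 0.073614)
(x(0.19), y(0.19)) ≈ (1.8135, 0.0736)

1.8135, 0.0736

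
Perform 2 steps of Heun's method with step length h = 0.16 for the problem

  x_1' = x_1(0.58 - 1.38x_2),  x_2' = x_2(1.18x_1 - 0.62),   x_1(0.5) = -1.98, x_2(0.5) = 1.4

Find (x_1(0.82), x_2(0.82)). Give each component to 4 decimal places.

Heun on (x_1,x_2): k1 = f(x_n, state_n); k2 = f(x_n + h, state_n + h·k1); state_{n+1} = state_n + (h/2)·(k1 + k2).
0.500000: (-1.980000, 1.400000)
  k1 = (2.676960, -4.138960)
  predictor → (-1.551686, 0.737766)
  k2 = (0.679821, -1.808258)
  → (-1.711458, 0.924223)
0.660000: (-1.711458, 0.924223)
  k1 = (1.190194, -2.439504)
  predictor → (-1.521026, 0.533902)
  k2 = (0.238474, -1.289272)
  → (-1.597164, 0.625920)
(x_1(0.82), x_2(0.82)) ≈ (-1.5972, 0.6259)

-1.5972, 0.6259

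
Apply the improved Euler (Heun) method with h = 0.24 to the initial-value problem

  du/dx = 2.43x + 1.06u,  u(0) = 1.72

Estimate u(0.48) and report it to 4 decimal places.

3.1657

Heun: k1 = f(x_n, u_n); k2 = f(x_n + h, u_n + h·k1); u_{n+1} = u_n + (h/2)·(k1 + k2).
x=0.000000, u=1.720000:
  k1 = f(0.000000, 1.720000) = 1.823200
  k2 = f(0.240000, 2.157568) = 2.870222
  u ← 1.720000 + (0.24/2)·(1.823200 + 2.870222) = 2.283211
x=0.240000, u=2.283211:
  k1 = f(0.240000, 2.283211) = 3.003403
  k2 = f(0.480000, 3.004027) = 4.350669
  u ← 2.283211 + (0.24/2)·(3.003403 + 4.350669) = 3.165699
u(0.48) ≈ 3.1657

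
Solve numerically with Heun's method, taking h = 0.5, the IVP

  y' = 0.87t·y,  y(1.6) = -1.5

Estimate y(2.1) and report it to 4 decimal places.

-3.1840

Heun: k1 = f(t_n, y_n); k2 = f(t_n + h, y_n + h·k1); y_{n+1} = y_n + (h/2)·(k1 + k2).
t=1.600000, y=-1.500000:
  k1 = f(1.600000, -1.500000) = -2.088000
  k2 = f(2.100000, -2.544000) = -4.647888
  y ← -1.500000 + (0.5/2)·(-2.088000 + (-4.647888)) = -3.183972
y(2.1) ≈ -3.1840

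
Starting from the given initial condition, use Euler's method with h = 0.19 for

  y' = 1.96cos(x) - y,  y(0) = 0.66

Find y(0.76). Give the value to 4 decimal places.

1.3156

Euler: y_{n+1} = y_n + h·f(x_n, y_n).
x=0.000000, y=0.660000: f=1.300000 → y ← 0.660000 + 0.19·1.300000 = 0.907000
x=0.190000, y=0.907000: f=1.017728 → y ← 0.907000 + 0.19·1.017728 = 1.100368
x=0.380000, y=1.100368: f=0.719814 → y ← 1.100368 + 0.19·0.719814 = 1.237133
x=0.570000, y=1.237133: f=0.412993 → y ← 1.237133 + 0.19·0.412993 = 1.315602
y(0.76) ≈ 1.3156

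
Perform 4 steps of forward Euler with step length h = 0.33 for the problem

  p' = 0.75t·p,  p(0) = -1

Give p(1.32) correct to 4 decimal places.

Euler: p_{n+1} = p_n + h·f(t_n, p_n).
t=0.000000, p=-1.000000: f=0.000000 → p ← -1.000000 + 0.33·0.000000 = -1.000000
t=0.330000, p=-1.000000: f=-0.247500 → p ← -1.000000 + 0.33·(-0.247500) = -1.081675
t=0.660000, p=-1.081675: f=-0.535429 → p ← -1.081675 + 0.33·(-0.535429) = -1.258367
t=0.990000, p=-1.258367: f=-0.934337 → p ← -1.258367 + 0.33·(-0.934337) = -1.566698
p(1.32) ≈ -1.5667

-1.5667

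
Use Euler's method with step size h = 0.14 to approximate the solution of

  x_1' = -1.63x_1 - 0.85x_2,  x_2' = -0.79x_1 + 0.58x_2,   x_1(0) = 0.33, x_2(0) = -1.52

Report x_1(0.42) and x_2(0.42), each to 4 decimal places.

Euler on (x_1,x_2): x_1_{n+1} = x_1_n + h·x_1', x_2_{n+1} = x_2_n + h·x_2'.
0.000000: (0.330000, -1.520000); f=(0.754100, -1.142300) → (0.435574, -1.679922)
0.140000: (0.435574, -1.679922); f=(0.717948, -1.318458) → (0.536087, -1.864506)
0.280000: (0.536087, -1.864506); f=(0.711009, -1.504922) → (0.635628, -2.075195)
(x_1(0.42), x_2(0.42)) ≈ (0.6356, -2.0752)

0.6356, -2.0752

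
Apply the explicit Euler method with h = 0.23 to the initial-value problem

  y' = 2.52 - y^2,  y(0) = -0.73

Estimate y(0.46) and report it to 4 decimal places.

Euler: y_{n+1} = y_n + h·f(t_n, y_n).
t=0.000000, y=-0.730000: f=1.987100 → y ← -0.730000 + 0.23·1.987100 = -0.272967
t=0.230000, y=-0.272967: f=2.445489 → y ← -0.272967 + 0.23·2.445489 = 0.289495
y(0.46) ≈ 0.2895

0.2895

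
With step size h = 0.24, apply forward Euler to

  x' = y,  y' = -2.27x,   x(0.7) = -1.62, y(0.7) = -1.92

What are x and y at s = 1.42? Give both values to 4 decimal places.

Euler on (x,y): x_{n+1} = x_n + h·x', y_{n+1} = y_n + h·y'.
0.700000: (-1.620000, -1.920000); f=(-1.920000, 3.677400) → (-2.080800, -1.037424)
0.940000: (-2.080800, -1.037424); f=(-1.037424, 4.723416) → (-2.329782, 0.096196)
1.180000: (-2.329782, 0.096196); f=(0.096196, 5.288605) → (-2.306695, 1.365461)
(x(1.42), y(1.42)) ≈ (-2.3067, 1.3655)

-2.3067, 1.3655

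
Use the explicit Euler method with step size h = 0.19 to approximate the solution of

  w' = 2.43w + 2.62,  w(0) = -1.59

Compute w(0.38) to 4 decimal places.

-2.1717

Euler: w_{n+1} = w_n + h·f(x_n, w_n).
x=0.000000, w=-1.590000: f=-1.243700 → w ← -1.590000 + 0.19·(-1.243700) = -1.826303
x=0.190000, w=-1.826303: f=-1.817916 → w ← -1.826303 + 0.19·(-1.817916) = -2.171707
w(0.38) ≈ -2.1717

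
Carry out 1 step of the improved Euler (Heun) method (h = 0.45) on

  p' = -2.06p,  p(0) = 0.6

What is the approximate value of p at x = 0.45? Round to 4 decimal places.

Heun: k1 = f(x_n, p_n); k2 = f(x_n + h, p_n + h·k1); p_{n+1} = p_n + (h/2)·(k1 + k2).
x=0.000000, p=0.600000:
  k1 = f(0.000000, 0.600000) = -1.236000
  k2 = f(0.450000, 0.043800) = -0.090228
  p ← 0.600000 + (0.45/2)·(-1.236000 + (-0.090228)) = 0.301599
p(0.45) ≈ 0.3016

0.3016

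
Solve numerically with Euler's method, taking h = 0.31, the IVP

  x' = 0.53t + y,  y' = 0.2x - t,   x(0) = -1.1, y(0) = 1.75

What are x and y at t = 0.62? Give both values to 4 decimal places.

0.0148, 1.5511

Euler on (x,y): x_{n+1} = x_n + h·x', y_{n+1} = y_n + h·y'.
0.000000: (-1.100000, 1.750000); f=(1.750000, -0.220000) → (-0.557500, 1.681800)
0.310000: (-0.557500, 1.681800); f=(1.846100, -0.421500) → (0.014791, 1.551135)
(x(0.62), y(0.62)) ≈ (0.0148, 1.5511)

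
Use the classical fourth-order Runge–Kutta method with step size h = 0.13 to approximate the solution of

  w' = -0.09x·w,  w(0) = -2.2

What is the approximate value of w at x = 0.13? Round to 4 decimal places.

-2.1983

RK4: k1 = f(x_n, w_n); k2 = f(x_n + h/2, w_n + (h/2)·k1); k3 = f(x_n + h/2, w_n + (h/2)·k2); k4 = f(x_n + h, w_n + h·k3); w_{n+1} = w_n + (h/6)·(k1 + 2k2 + 2k3 + k4).
x=0.000000, w=-2.200000:
  k1 = f(0.000000, -2.200000) = 0.000000
  k2 = f(0.065000, -2.200000) = 0.012870
  k3 = f(0.065000, -2.199163) = 0.012865
  k4 = f(0.130000, -2.198328) = 0.025720
  w ← -2.200000 + (0.13/6)·(k1 + 2k2 + 2k3 + k4) = -2.198328
w(0.13) ≈ -2.1983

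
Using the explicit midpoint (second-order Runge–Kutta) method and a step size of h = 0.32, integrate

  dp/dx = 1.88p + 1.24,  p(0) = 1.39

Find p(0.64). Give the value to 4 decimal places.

5.8530

Midpoint: k1 = f(x_n, p_n); k2 = f(x_n + h/2, p_n + (h/2)·k1); p_{n+1} = p_n + h·k2.
x=0.000000, p=1.390000:
  k1 = f(0.000000, 1.390000) = 3.853200
  k2 = f(0.160000, 2.006512) = 5.012243
  p ← 1.390000 + 0.32·5.012243 = 2.993918
x=0.320000, p=2.993918:
  k1 = f(0.320000, 2.993918) = 6.868565
  k2 = f(0.480000, 4.092888) = 8.934630
  p ← 2.993918 + 0.32·8.934630 = 5.852999
p(0.64) ≈ 5.8530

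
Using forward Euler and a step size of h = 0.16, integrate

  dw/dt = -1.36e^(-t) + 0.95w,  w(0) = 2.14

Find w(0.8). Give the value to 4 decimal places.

3.1956

Euler: w_{n+1} = w_n + h·f(t_n, w_n).
t=0.000000, w=2.140000: f=0.673000 → w ← 2.140000 + 0.16·0.673000 = 2.247680
t=0.160000, w=2.247680: f=0.976380 → w ← 2.247680 + 0.16·0.976380 = 2.403901
t=0.320000, w=2.403901: f=1.296143 → w ← 2.403901 + 0.16·1.296143 = 2.611284
t=0.480000, w=2.611284: f=1.639174 → w ← 2.611284 + 0.16·1.639174 = 2.873552
t=0.640000, w=2.873552: f=2.012756 → w ← 2.873552 + 0.16·2.012756 = 3.195593
w(0.8) ≈ 3.1956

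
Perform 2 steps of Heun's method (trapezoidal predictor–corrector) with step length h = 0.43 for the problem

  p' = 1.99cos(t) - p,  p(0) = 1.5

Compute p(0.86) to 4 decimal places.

1.5783

Heun: k1 = f(t_n, p_n); k2 = f(t_n + h, p_n + h·k1); p_{n+1} = p_n + (h/2)·(k1 + k2).
t=0.000000, p=1.500000:
  k1 = f(0.000000, 1.500000) = 0.490000
  k2 = f(0.430000, 1.710700) = 0.098142
  p ← 1.500000 + (0.43/2)·(0.490000 + 0.098142) = 1.626450
t=0.430000, p=1.626450:
  k1 = f(0.430000, 1.626450) = 0.182391
  k2 = f(0.860000, 1.704879) = -0.406528
  p ← 1.626450 + (0.43/2)·(0.182391 + (-0.406528)) = 1.578261
p(0.86) ≈ 1.5783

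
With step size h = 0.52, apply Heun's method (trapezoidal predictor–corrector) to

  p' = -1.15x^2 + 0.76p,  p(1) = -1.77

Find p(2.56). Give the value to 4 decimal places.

Heun: k1 = f(x_n, p_n); k2 = f(x_n + h, p_n + h·k1); p_{n+1} = p_n + (h/2)·(k1 + k2).
x=1.000000, p=-1.770000:
  k1 = f(1.000000, -1.770000) = -2.495200
  k2 = f(1.520000, -3.067504) = -4.988263
  p ← -1.770000 + (0.52/2)·(-2.495200 + (-4.988263)) = -3.715700
x=1.520000, p=-3.715700:
  k1 = f(1.520000, -3.715700) = -5.480892
  k2 = f(2.040000, -6.565764) = -9.775821
  p ← -3.715700 + (0.52/2)·(-5.480892 + (-9.775821)) = -7.682446
x=2.040000, p=-7.682446:
  k1 = f(2.040000, -7.682446) = -10.624499
  k2 = f(2.560000, -13.207185) = -17.574101
  p ← -7.682446 + (0.52/2)·(-10.624499 + (-17.574101)) = -15.014082
p(2.56) ≈ -15.0141

-15.0141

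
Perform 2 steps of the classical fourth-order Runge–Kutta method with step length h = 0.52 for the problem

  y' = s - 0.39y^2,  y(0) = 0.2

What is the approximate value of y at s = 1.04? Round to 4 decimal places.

0.6788

RK4: k1 = f(s_n, y_n); k2 = f(s_n + h/2, y_n + (h/2)·k1); k3 = f(s_n + h/2, y_n + (h/2)·k2); k4 = f(s_n + h, y_n + h·k3); y_{n+1} = y_n + (h/6)·(k1 + 2k2 + 2k3 + k4).
s=0.000000, y=0.200000:
  k1 = f(0.000000, 0.200000) = -0.015600
  k2 = f(0.260000, 0.195944) = 0.245026
  k3 = f(0.260000, 0.263707) = 0.232879
  k4 = f(0.520000, 0.321097) = 0.479790
  y ← 0.200000 + (0.52/6)·(k1 + 2k2 + 2k3 + k4) = 0.323067
s=0.520000, y=0.323067:
  k1 = f(0.520000, 0.323067) = 0.479295
  k2 = f(0.780000, 0.447683) = 0.701836
  k3 = f(0.780000, 0.505544) = 0.680326
  k4 = f(1.040000, 0.676836) = 0.861338
  y ← 0.323067 + (0.52/6)·(k1 + 2k2 + 2k3 + k4) = 0.678830
y(1.04) ≈ 0.6788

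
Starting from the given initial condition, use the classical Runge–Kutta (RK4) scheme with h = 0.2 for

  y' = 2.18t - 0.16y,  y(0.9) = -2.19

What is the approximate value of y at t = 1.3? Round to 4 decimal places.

-1.1233

RK4: k1 = f(t_n, y_n); k2 = f(t_n + h/2, y_n + (h/2)·k1); k3 = f(t_n + h/2, y_n + (h/2)·k2); k4 = f(t_n + h, y_n + h·k3); y_{n+1} = y_n + (h/6)·(k1 + 2k2 + 2k3 + k4).
t=0.900000, y=-2.190000:
  k1 = f(0.900000, -2.190000) = 2.312400
  k2 = f(1.000000, -1.958760) = 2.493402
  k3 = f(1.000000, -1.940660) = 2.490506
  k4 = f(1.100000, -1.691899) = 2.668704
  y ← -2.190000 + (0.2/6)·(k1 + 2k2 + 2k3 + k4) = -1.691703
t=1.100000, y=-1.691703:
  k1 = f(1.100000, -1.691703) = 2.668672
  k2 = f(1.200000, -1.424835) = 2.843974
  k3 = f(1.200000, -1.407305) = 2.841169
  k4 = f(1.300000, -1.123469) = 3.013755
  y ← -1.691703 + (0.2/6)·(k1 + 2k2 + 2k3 + k4) = -1.123279
y(1.3) ≈ -1.1233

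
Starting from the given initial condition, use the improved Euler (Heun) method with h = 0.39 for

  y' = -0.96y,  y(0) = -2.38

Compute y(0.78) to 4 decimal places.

-1.1519

Heun: k1 = f(t_n, y_n); k2 = f(t_n + h, y_n + h·k1); y_{n+1} = y_n + (h/2)·(k1 + k2).
t=0.000000, y=-2.380000:
  k1 = f(0.000000, -2.380000) = 2.284800
  k2 = f(0.390000, -1.488928) = 1.429371
  y ← -2.380000 + (0.39/2)·(2.284800 + 1.429371) = -1.655737
t=0.390000, y=-1.655737:
  k1 = f(0.390000, -1.655737) = 1.589507
  k2 = f(0.780000, -1.035829) = 0.994396
  y ← -1.655737 + (0.39/2)·(1.589507 + 0.994396) = -1.151876
y(0.78) ≈ -1.1519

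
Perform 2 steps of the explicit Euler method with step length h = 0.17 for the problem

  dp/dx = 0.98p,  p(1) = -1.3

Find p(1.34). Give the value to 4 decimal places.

Euler: p_{n+1} = p_n + h·f(x_n, p_n).
x=1.000000, p=-1.300000: f=-1.274000 → p ← -1.300000 + 0.17·(-1.274000) = -1.516580
x=1.170000, p=-1.516580: f=-1.486248 → p ← -1.516580 + 0.17·(-1.486248) = -1.769242
p(1.34) ≈ -1.7692

-1.7692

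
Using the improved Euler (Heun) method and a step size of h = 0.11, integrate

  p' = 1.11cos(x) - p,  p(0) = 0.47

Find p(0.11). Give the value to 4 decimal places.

0.5362

Heun: k1 = f(x_n, p_n); k2 = f(x_n + h, p_n + h·k1); p_{n+1} = p_n + (h/2)·(k1 + k2).
x=0.000000, p=0.470000:
  k1 = f(0.000000, 0.470000) = 0.640000
  k2 = f(0.110000, 0.540400) = 0.562891
  p ← 0.470000 + (0.11/2)·(0.640000 + 0.562891) = 0.536159
p(0.11) ≈ 0.5362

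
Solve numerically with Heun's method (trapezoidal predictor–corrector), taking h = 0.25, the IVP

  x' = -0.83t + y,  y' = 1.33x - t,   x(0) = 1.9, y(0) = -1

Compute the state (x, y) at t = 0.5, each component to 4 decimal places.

Heun on (x,y): k1 = f(t_n, state_n); k2 = f(t_n + h, state_n + h·k1); state_{n+1} = state_n + (h/2)·(k1 + k2).
0.000000: (1.900000, -1.000000)
  k1 = (-1.000000, 2.527000)
  predictor → (1.650000, -0.368250)
  k2 = (-0.575750, 1.944500)
  → (1.703031, -0.441062)
0.250000: (1.703031, -0.441062)
  k1 = (-0.648562, 2.015032)
  predictor → (1.540891, 0.062695)
  k2 = (-0.352305, 1.549385)
  → (1.577923, 0.004490)
(x(0.5), y(0.5)) ≈ (1.5779, 0.0045)

1.5779, 0.0045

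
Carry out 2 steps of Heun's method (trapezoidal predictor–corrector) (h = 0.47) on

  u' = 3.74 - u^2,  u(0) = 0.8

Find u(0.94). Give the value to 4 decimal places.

1.4026

Heun: k1 = f(x_n, u_n); k2 = f(x_n + h, u_n + h·k1); u_{n+1} = u_n + (h/2)·(k1 + k2).
x=0.000000, u=0.800000:
  k1 = f(0.000000, 0.800000) = 3.100000
  k2 = f(0.470000, 2.257000) = -1.354049
  u ← 0.800000 + (0.47/2)·(3.100000 + (-1.354049)) = 1.210298
x=0.470000, u=1.210298:
  k1 = f(0.470000, 1.210298) = 2.275178
  k2 = f(0.940000, 2.279632) = -1.456722
  u ← 1.210298 + (0.47/2)·(2.275178 + (-1.456722)) = 1.402636
u(0.94) ≈ 1.4026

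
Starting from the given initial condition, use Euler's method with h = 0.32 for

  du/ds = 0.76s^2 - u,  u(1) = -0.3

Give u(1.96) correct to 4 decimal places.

0.9604

Euler: u_{n+1} = u_n + h·f(s_n, u_n).
s=1.000000, u=-0.300000: f=1.060000 → u ← -0.300000 + 0.32·1.060000 = 0.039200
s=1.320000, u=0.039200: f=1.285024 → u ← 0.039200 + 0.32·1.285024 = 0.450408
s=1.640000, u=0.450408: f=1.593688 → u ← 0.450408 + 0.32·1.593688 = 0.960388
u(1.96) ≈ 0.9604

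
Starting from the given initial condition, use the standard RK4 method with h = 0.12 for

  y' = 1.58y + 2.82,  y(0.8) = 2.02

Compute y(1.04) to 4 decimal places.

RK4: k1 = f(t_n, y_n); k2 = f(t_n + h/2, y_n + (h/2)·k1); k3 = f(t_n + h/2, y_n + (h/2)·k2); k4 = f(t_n + h, y_n + h·k3); y_{n+1} = y_n + (h/6)·(k1 + 2k2 + 2k3 + k4).
t=0.800000, y=2.020000:
  k1 = f(0.800000, 2.020000) = 6.011600
  k2 = f(0.860000, 2.380696) = 6.581500
  k3 = f(0.860000, 2.414890) = 6.635526
  k4 = f(0.920000, 2.816263) = 7.269696
  y ← 2.020000 + (0.12/6)·(k1 + 2k2 + 2k3 + k4) = 2.814307
t=0.920000, y=2.814307:
  k1 = f(0.920000, 2.814307) = 7.266605
  k2 = f(0.980000, 3.250303) = 7.955479
  k3 = f(0.980000, 3.291636) = 8.020784
  k4 = f(1.040000, 3.776801) = 8.787346
  y ← 2.814307 + (0.12/6)·(k1 + 2k2 + 2k3 + k4) = 3.774437
y(1.04) ≈ 3.7744

3.7744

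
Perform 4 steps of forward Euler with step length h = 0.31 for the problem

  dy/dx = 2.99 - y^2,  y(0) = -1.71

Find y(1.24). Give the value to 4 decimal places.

Euler: y_{n+1} = y_n + h·f(x_n, y_n).
x=0.000000, y=-1.710000: f=0.065900 → y ← -1.710000 + 0.31·0.065900 = -1.689571
x=0.310000, y=-1.689571: f=0.135350 → y ← -1.689571 + 0.31·0.135350 = -1.647613
x=0.620000, y=-1.647613: f=0.275373 → y ← -1.647613 + 0.31·0.275373 = -1.562247
x=0.930000, y=-1.562247: f=0.549384 → y ← -1.562247 + 0.31·0.549384 = -1.391938
y(1.24) ≈ -1.3919

-1.3919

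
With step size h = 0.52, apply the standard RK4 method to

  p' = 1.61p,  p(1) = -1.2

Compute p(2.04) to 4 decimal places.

-6.3807

RK4: k1 = f(x_n, p_n); k2 = f(x_n + h/2, p_n + (h/2)·k1); k3 = f(x_n + h/2, p_n + (h/2)·k2); k4 = f(x_n + h, p_n + h·k3); p_{n+1} = p_n + (h/6)·(k1 + 2k2 + 2k3 + k4).
x=1.000000, p=-1.200000:
  k1 = f(1.000000, -1.200000) = -1.932000
  k2 = f(1.260000, -1.702320) = -2.740735
  k3 = f(1.260000, -1.912591) = -3.079272
  k4 = f(1.520000, -2.801221) = -4.509966
  p ← -1.200000 + (0.52/6)·(k1 + 2k2 + 2k3 + k4) = -2.767105
x=1.520000, p=-2.767105:
  k1 = f(1.520000, -2.767105) = -4.455039
  k2 = f(1.780000, -3.925415) = -6.319918
  k3 = f(1.780000, -4.410284) = -7.100557
  k4 = f(2.040000, -6.459394) = -10.399625
  p ← -2.767105 + (0.52/6)·(k1 + 2k2 + 2k3 + k4) = -6.380725
p(2.04) ≈ -6.3807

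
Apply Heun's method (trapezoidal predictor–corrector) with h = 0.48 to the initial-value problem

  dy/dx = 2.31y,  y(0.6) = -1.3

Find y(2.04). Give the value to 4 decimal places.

-26.2624

Heun: k1 = f(x_n, y_n); k2 = f(x_n + h, y_n + h·k1); y_{n+1} = y_n + (h/2)·(k1 + k2).
x=0.600000, y=-1.300000:
  k1 = f(0.600000, -1.300000) = -3.003000
  k2 = f(1.080000, -2.741440) = -6.332726
  y ← -1.300000 + (0.48/2)·(-3.003000 + (-6.332726)) = -3.540574
x=1.080000, y=-3.540574:
  k1 = f(1.080000, -3.540574) = -8.178727
  k2 = f(1.560000, -7.466363) = -17.247299
  y ← -3.540574 + (0.48/2)·(-8.178727 + (-17.247299)) = -9.642820
x=1.560000, y=-9.642820:
  k1 = f(1.560000, -9.642820) = -22.274915
  k2 = f(2.040000, -20.334780) = -46.973341
  y ← -9.642820 + (0.48/2)·(-22.274915 + (-46.973341)) = -26.262402
y(2.04) ≈ -26.2624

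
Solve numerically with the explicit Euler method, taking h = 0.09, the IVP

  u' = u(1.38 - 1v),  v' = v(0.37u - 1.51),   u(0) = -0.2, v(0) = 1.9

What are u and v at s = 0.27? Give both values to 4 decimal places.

-0.1861, 1.1988

Euler on (u,v): u_{n+1} = u_n + h·u', v_{n+1} = v_n + h·v'.
0.000000: (-0.200000, 1.900000); f=(0.104000, -3.009600) → (-0.190640, 1.629136)
0.090000: (-0.190640, 1.629136); f=(0.047495, -2.574909) → (-0.186365, 1.397394)
0.180000: (-0.186365, 1.397394); f=(0.003242, -2.206423) → (-0.186074, 1.198816)
(u(0.27), v(0.27)) ≈ (-0.1861, 1.1988)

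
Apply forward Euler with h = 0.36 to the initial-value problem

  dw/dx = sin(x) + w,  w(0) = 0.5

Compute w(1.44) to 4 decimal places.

2.5854

Euler: w_{n+1} = w_n + h·f(x_n, w_n).
x=0.000000, w=0.500000: f=0.500000 → w ← 0.500000 + 0.36·0.500000 = 0.680000
x=0.360000, w=0.680000: f=1.032274 → w ← 0.680000 + 0.36·1.032274 = 1.051619
x=0.720000, w=1.051619: f=1.711003 → w ← 1.051619 + 0.36·1.711003 = 1.667580
x=1.080000, w=1.667580: f=2.549538 → w ← 1.667580 + 0.36·2.549538 = 2.585414
w(1.44) ≈ 2.5854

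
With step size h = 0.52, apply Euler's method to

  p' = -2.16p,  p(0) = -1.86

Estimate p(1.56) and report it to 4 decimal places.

Euler: p_{n+1} = p_n + h·f(t_n, p_n).
t=0.000000, p=-1.860000: f=4.017600 → p ← -1.860000 + 0.52·4.017600 = 0.229152
t=0.520000, p=0.229152: f=-0.494968 → p ← 0.229152 + 0.52·(-0.494968) = -0.028232
t=1.040000, p=-0.028232: f=0.060980 → p ← -0.028232 + 0.52·0.060980 = 0.003478
p(1.56) ≈ 0.0035

0.0035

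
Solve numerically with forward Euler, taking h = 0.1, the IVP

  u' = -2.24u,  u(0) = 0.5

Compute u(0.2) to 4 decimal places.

Euler: u_{n+1} = u_n + h·f(t_n, u_n).
t=0.000000, u=0.500000: f=-1.120000 → u ← 0.500000 + 0.1·(-1.120000) = 0.388000
t=0.100000, u=0.388000: f=-0.869120 → u ← 0.388000 + 0.1·(-0.869120) = 0.301088
u(0.2) ≈ 0.3011

0.3011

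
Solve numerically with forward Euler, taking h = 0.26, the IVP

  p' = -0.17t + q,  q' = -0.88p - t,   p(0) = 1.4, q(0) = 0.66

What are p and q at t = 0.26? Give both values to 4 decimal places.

1.5716, 0.3397

Euler on (p,q): p_{n+1} = p_n + h·p', q_{n+1} = q_n + h·q'.
0.000000: (1.400000, 0.660000); f=(0.660000, -1.232000) → (1.571600, 0.339680)
(p(0.26), q(0.26)) ≈ (1.5716, 0.3397)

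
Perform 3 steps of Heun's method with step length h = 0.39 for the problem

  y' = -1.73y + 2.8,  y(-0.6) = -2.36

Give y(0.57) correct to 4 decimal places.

Heun: k1 = f(x_n, y_n); k2 = f(x_n + h, y_n + h·k1); y_{n+1} = y_n + (h/2)·(k1 + k2).
x=-0.600000, y=-2.360000:
  k1 = f(-0.600000, -2.360000) = 6.882800
  k2 = f(-0.210000, 0.324292) = 2.238975
  y ← -2.360000 + (0.39/2)·(6.882800 + 2.238975) = -0.581254
x=-0.210000, y=-0.581254:
  k1 = f(-0.210000, -0.581254) = 3.805569
  k2 = f(0.180000, 0.902918) = 1.237952
  y ← -0.581254 + (0.39/2)·(3.805569 + 1.237952) = 0.402233
x=0.180000, y=0.402233:
  k1 = f(0.180000, 0.402233) = 2.104137
  k2 = f(0.570000, 1.222846) = 0.684476
  y ← 0.402233 + (0.39/2)·(2.104137 + 0.684476) = 0.946012
y(0.57) ≈ 0.9460

0.9460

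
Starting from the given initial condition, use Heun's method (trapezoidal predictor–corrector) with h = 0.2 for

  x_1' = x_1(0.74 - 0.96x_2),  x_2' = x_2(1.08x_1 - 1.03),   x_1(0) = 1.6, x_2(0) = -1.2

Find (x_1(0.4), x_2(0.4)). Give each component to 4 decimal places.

Heun on (x_1,x_2): k1 = f(t_n, state_n); k2 = f(t_n + h, state_n + h·k1); state_{n+1} = state_n + (h/2)·(k1 + k2).
0.000000: (1.600000, -1.200000)
  k1 = (3.027200, -0.837600)
  predictor → (2.205440, -1.367520)
  k2 = (4.527370, -1.848716)
  → (2.355457, -1.468632)
0.200000: (2.355457, -1.468632)
  k1 = (5.063965, -2.223352)
  predictor → (3.368250, -1.913302)
  k2 = (8.679205, -4.989337)
  → (3.729774, -2.189900)
(x_1(0.4), x_2(0.4)) ≈ (3.7298, -2.1899)

3.7298, -2.1899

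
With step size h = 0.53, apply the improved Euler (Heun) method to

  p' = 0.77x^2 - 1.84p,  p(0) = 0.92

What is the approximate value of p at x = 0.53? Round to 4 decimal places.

Heun: k1 = f(x_n, p_n); k2 = f(x_n + h, p_n + h·k1); p_{n+1} = p_n + (h/2)·(k1 + k2).
x=0.000000, p=0.920000:
  k1 = f(0.000000, 0.920000) = -1.692800
  k2 = f(0.530000, 0.022816) = 0.174312
  p ← 0.920000 + (0.53/2)·(-1.692800 + 0.174312) = 0.517601
p(0.53) ≈ 0.5176

0.5176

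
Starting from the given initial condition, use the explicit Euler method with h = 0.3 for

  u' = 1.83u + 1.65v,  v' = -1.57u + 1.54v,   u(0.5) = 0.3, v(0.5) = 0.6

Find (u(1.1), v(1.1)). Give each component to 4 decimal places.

Euler on (u,v): u_{n+1} = u_n + h·u', v_{n+1} = v_n + h·v'.
0.500000: (0.300000, 0.600000); f=(1.539000, 0.453000) → (0.761700, 0.735900)
0.800000: (0.761700, 0.735900); f=(2.608146, -0.062583) → (1.544144, 0.717125)
(u(1.1), v(1.1)) ≈ (1.5441, 0.7171)

1.5441, 0.7171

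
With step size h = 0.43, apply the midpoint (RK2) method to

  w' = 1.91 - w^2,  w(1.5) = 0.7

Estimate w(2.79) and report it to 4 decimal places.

Midpoint: k1 = f(t_n, w_n); k2 = f(t_n + h/2, w_n + (h/2)·k1); w_{n+1} = w_n + h·k2.
t=1.500000, w=0.700000:
  k1 = f(1.500000, 0.700000) = 1.420000
  k2 = f(1.715000, 1.005300) = 0.899372
  w ← 0.700000 + 0.43·0.899372 = 1.086730
t=1.930000, w=1.086730:
  k1 = f(1.930000, 1.086730) = 0.729018
  k2 = f(2.145000, 1.243469) = 0.363785
  w ← 1.086730 + 0.43·0.363785 = 1.243158
t=2.360000, w=1.243158:
  k1 = f(2.360000, 1.243158) = 0.364559
  k2 = f(2.575000, 1.321538) = 0.163538
  w ← 1.243158 + 0.43·0.163538 = 1.313479
w(2.79) ≈ 1.3135

1.3135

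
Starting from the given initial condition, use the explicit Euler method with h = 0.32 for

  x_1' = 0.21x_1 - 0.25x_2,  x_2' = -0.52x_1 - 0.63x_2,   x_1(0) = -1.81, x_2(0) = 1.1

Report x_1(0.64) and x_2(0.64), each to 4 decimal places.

-2.2497, 1.2777

Euler on (x_1,x_2): x_1_{n+1} = x_1_n + h·x_1', x_2_{n+1} = x_2_n + h·x_2'.
0.000000: (-1.810000, 1.100000); f=(-0.655100, 0.248200) → (-2.019632, 1.179424)
0.320000: (-2.019632, 1.179424); f=(-0.718979, 0.307172) → (-2.249705, 1.277719)
(x_1(0.64), x_2(0.64)) ≈ (-2.2497, 1.2777)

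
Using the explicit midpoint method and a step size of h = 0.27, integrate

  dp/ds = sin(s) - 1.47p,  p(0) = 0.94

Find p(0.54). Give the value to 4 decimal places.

0.5539

Midpoint: k1 = f(s_n, p_n); k2 = f(s_n + h/2, p_n + (h/2)·k1); p_{n+1} = p_n + h·k2.
s=0.000000, p=0.940000:
  k1 = f(0.000000, 0.940000) = -1.381800
  k2 = f(0.135000, 0.753457) = -0.972991
  p ← 0.940000 + 0.27·(-0.972991) = 0.677292
s=0.270000, p=0.677292:
  k1 = f(0.270000, 0.677292) = -0.728888
  k2 = f(0.405000, 0.578892) = -0.456953
  p ← 0.677292 + 0.27·(-0.456953) = 0.553915
p(0.54) ≈ 0.5539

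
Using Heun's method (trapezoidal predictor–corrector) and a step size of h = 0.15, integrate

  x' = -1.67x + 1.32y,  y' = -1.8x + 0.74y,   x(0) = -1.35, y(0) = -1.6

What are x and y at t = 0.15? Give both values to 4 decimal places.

-1.3128, -1.4056

Heun on (x,y): k1 = f(t_n, state_n); k2 = f(t_n + h, state_n + h·k1); state_{n+1} = state_n + (h/2)·(k1 + k2).
0.000000: (-1.350000, -1.600000)
  k1 = (0.142500, 1.246000)
  predictor → (-1.328625, -1.413100)
  k2 = (0.353512, 1.345831)
  → (-1.312799, -1.405613)
(x(0.15), y(0.15)) ≈ (-1.3128, -1.4056)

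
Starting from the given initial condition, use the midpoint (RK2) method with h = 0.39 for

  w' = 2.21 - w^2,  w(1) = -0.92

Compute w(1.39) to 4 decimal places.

-0.2250

Midpoint: k1 = f(t_n, w_n); k2 = f(t_n + h/2, w_n + (h/2)·k1); w_{n+1} = w_n + h·k2.
t=1.000000, w=-0.920000:
  k1 = f(1.000000, -0.920000) = 1.363600
  k2 = f(1.195000, -0.654098) = 1.782156
  w ← -0.920000 + 0.39·1.782156 = -0.224959
w(1.39) ≈ -0.2250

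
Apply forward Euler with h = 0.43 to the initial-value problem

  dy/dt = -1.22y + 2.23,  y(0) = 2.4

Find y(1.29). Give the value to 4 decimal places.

Euler: y_{n+1} = y_n + h·f(t_n, y_n).
t=0.000000, y=2.400000: f=-0.698000 → y ← 2.400000 + 0.43·(-0.698000) = 2.099860
t=0.430000, y=2.099860: f=-0.331829 → y ← 2.099860 + 0.43·(-0.331829) = 1.957173
t=0.860000, y=1.957173: f=-0.157752 → y ← 1.957173 + 0.43·(-0.157752) = 1.889340
y(1.29) ≈ 1.8893

1.8893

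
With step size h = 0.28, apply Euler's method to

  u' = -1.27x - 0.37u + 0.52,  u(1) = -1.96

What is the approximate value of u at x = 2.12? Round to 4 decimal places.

-2.5410

Euler: u_{n+1} = u_n + h·f(x_n, u_n).
x=1.000000, u=-1.960000: f=-0.024800 → u ← -1.960000 + 0.28·(-0.024800) = -1.966944
x=1.280000, u=-1.966944: f=-0.377831 → u ← -1.966944 + 0.28·(-0.377831) = -2.072737
x=1.560000, u=-2.072737: f=-0.694287 → u ← -2.072737 + 0.28·(-0.694287) = -2.267137
x=1.840000, u=-2.267137: f=-0.977959 → u ← -2.267137 + 0.28·(-0.977959) = -2.540966
u(2.12) ≈ -2.5410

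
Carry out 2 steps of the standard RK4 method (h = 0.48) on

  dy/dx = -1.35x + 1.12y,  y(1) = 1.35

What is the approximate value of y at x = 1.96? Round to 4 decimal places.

0.7100

RK4: k1 = f(x_n, y_n); k2 = f(x_n + h/2, y_n + (h/2)·k1); k3 = f(x_n + h/2, y_n + (h/2)·k2); k4 = f(x_n + h, y_n + h·k3); y_{n+1} = y_n + (h/6)·(k1 + 2k2 + 2k3 + k4).
x=1.000000, y=1.350000:
  k1 = f(1.000000, 1.350000) = 0.162000
  k2 = f(1.240000, 1.388880) = -0.118454
  k3 = f(1.240000, 1.321571) = -0.193841
  k4 = f(1.480000, 1.256957) = -0.590209
  y ← 1.350000 + (0.48/6)·(k1 + 2k2 + 2k3 + k4) = 1.265776
x=1.480000, y=1.265776:
  k1 = f(1.480000, 1.265776) = -0.580331
  k2 = f(1.720000, 1.126497) = -1.060324
  k3 = f(1.720000, 1.011298) = -1.189346
  k4 = f(1.960000, 0.694890) = -1.867723
  y ← 1.265776 + (0.48/6)·(k1 + 2k2 + 2k3 + k4) = 0.709985
y(1.96) ≈ 0.7100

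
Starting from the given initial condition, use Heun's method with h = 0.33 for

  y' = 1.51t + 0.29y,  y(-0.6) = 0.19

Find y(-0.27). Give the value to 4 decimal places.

-0.0220

Heun: k1 = f(t_n, y_n); k2 = f(t_n + h, y_n + h·k1); y_{n+1} = y_n + (h/2)·(k1 + k2).
t=-0.600000, y=0.190000:
  k1 = f(-0.600000, 0.190000) = -0.850900
  k2 = f(-0.270000, -0.090797) = -0.434031
  y ← 0.190000 + (0.33/2)·(-0.850900 + (-0.434031)) = -0.022014
y(-0.27) ≈ -0.0220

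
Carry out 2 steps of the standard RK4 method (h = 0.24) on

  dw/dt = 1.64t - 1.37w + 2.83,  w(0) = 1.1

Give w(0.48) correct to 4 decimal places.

1.7189

RK4: k1 = f(t_n, w_n); k2 = f(t_n + h/2, w_n + (h/2)·k1); k3 = f(t_n + h/2, w_n + (h/2)·k2); k4 = f(t_n + h, w_n + h·k3); w_{n+1} = w_n + (h/6)·(k1 + 2k2 + 2k3 + k4).
t=0.000000, w=1.100000:
  k1 = f(0.000000, 1.100000) = 1.323000
  k2 = f(0.120000, 1.258760) = 1.302299
  k3 = f(0.120000, 1.256276) = 1.305702
  k4 = f(0.240000, 1.413368) = 1.287285
  w ← 1.100000 + (0.24/6)·(k1 + 2k2 + 2k3 + k4) = 1.413051
t=0.240000, w=1.413051:
  k1 = f(0.240000, 1.413051) = 1.287719
  k2 = f(0.360000, 1.567578) = 1.272818
  k3 = f(0.360000, 1.565790) = 1.275268
  k4 = f(0.480000, 1.719116) = 1.262011
  w ← 1.413051 + (0.24/6)·(k1 + 2k2 + 2k3 + k4) = 1.718888
w(0.48) ≈ 1.7189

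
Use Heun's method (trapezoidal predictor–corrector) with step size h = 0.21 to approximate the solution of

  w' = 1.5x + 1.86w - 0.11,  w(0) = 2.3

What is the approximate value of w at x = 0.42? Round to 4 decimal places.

Heun: k1 = f(x_n, w_n); k2 = f(x_n + h, w_n + h·k1); w_{n+1} = w_n + (h/2)·(k1 + k2).
x=0.000000, w=2.300000:
  k1 = f(0.000000, 2.300000) = 4.168000
  k2 = f(0.210000, 3.175280) = 6.111021
  w ← 2.300000 + (0.21/2)·(4.168000 + 6.111021) = 3.379297
x=0.210000, w=3.379297:
  k1 = f(0.210000, 3.379297) = 6.490493
  k2 = f(0.420000, 4.742301) = 9.340679
  w ← 3.379297 + (0.21/2)·(6.490493 + 9.340679) = 5.041570
w(0.42) ≈ 5.0416

5.0416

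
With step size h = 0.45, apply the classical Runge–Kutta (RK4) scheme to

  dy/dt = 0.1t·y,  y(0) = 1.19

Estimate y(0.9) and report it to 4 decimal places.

RK4: k1 = f(t_n, y_n); k2 = f(t_n + h/2, y_n + (h/2)·k1); k3 = f(t_n + h/2, y_n + (h/2)·k2); k4 = f(t_n + h, y_n + h·k3); y_{n+1} = y_n + (h/6)·(k1 + 2k2 + 2k3 + k4).
t=0.000000, y=1.190000:
  k1 = f(0.000000, 1.190000) = 0.000000
  k2 = f(0.225000, 1.190000) = 0.026775
  k3 = f(0.225000, 1.196024) = 0.026911
  k4 = f(0.450000, 1.202110) = 0.054095
  y ← 1.190000 + (0.45/6)·(k1 + 2k2 + 2k3 + k4) = 1.202110
t=0.450000, y=1.202110:
  k1 = f(0.450000, 1.202110) = 0.054095
  k2 = f(0.675000, 1.214281) = 0.081964
  k3 = f(0.675000, 1.220552) = 0.082387
  k4 = f(0.900000, 1.239184) = 0.111527
  y ← 1.202110 + (0.45/6)·(k1 + 2k2 + 2k3 + k4) = 1.239184
y(0.9) ≈ 1.2392

1.2392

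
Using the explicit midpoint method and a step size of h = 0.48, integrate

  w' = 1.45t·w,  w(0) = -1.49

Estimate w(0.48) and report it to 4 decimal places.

-1.7389

Midpoint: k1 = f(t_n, w_n); k2 = f(t_n + h/2, w_n + (h/2)·k1); w_{n+1} = w_n + h·k2.
t=0.000000, w=-1.490000:
  k1 = f(0.000000, -1.490000) = 0.000000
  k2 = f(0.240000, -1.490000) = -0.518520
  w ← -1.490000 + 0.48·(-0.518520) = -1.738890
w(0.48) ≈ -1.7389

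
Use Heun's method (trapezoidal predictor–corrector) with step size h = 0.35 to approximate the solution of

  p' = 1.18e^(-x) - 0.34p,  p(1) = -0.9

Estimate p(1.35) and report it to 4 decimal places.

Heun: k1 = f(x_n, p_n); k2 = f(x_n + h, p_n + h·k1); p_{n+1} = p_n + (h/2)·(k1 + k2).
x=1.000000, p=-0.900000:
  k1 = f(1.000000, -0.900000) = 0.740098
  k2 = f(1.350000, -0.640966) = 0.523832
  p ← -0.900000 + (0.35/2)·(0.740098 + 0.523832) = -0.678812
p(1.35) ≈ -0.6788

-0.6788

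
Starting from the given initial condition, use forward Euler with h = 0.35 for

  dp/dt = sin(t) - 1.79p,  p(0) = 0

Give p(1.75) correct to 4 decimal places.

Euler: p_{n+1} = p_n + h·f(t_n, p_n).
t=0.000000, p=0.000000: f=0.000000 → p ← 0.000000 + 0.35·0.000000 = 0.000000
t=0.350000, p=0.000000: f=0.342898 → p ← 0.000000 + 0.35·0.342898 = 0.120014
t=0.700000, p=0.120014: f=0.429392 → p ← 0.120014 + 0.35·0.429392 = 0.270302
t=1.050000, p=0.270302: f=0.383584 → p ← 0.270302 + 0.35·0.383584 = 0.404556
t=1.400000, p=0.404556: f=0.261295 → p ← 0.404556 + 0.35·0.261295 = 0.496009
p(1.75) ≈ 0.4960

0.4960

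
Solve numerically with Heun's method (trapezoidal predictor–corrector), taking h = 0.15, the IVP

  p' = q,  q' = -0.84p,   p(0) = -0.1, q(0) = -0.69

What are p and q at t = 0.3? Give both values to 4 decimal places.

-0.3013, -0.6390

Heun on (p,q): k1 = f(t_n, state_n); k2 = f(t_n + h, state_n + h·k1); state_{n+1} = state_n + (h/2)·(k1 + k2).
0.000000: (-0.100000, -0.690000)
  k1 = (-0.690000, 0.084000)
  predictor → (-0.203500, -0.677400)
  k2 = (-0.677400, 0.170940)
  → (-0.202555, -0.670879)
0.150000: (-0.202555, -0.670879)
  k1 = (-0.670879, 0.170146)
  predictor → (-0.303187, -0.645358)
  k2 = (-0.645358, 0.254677)
  → (-0.301273, -0.639018)
(p(0.3), q(0.3)) ≈ (-0.3013, -0.6390)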